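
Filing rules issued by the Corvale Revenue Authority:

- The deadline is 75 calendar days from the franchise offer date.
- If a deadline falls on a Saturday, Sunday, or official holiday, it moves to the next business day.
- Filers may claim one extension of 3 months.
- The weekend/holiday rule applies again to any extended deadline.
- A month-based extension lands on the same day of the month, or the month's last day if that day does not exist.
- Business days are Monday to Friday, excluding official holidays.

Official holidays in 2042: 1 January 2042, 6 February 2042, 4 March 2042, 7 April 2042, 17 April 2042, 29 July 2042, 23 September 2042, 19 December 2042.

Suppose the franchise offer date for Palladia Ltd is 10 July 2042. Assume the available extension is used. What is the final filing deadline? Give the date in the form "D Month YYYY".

From 10 July 2042, 75 calendar days later is 23 September 2042.
23 September 2042 falls on a listed holiday. Rolling to the next business day gives 24 September 2042, a Wednesday.
Add 3 months to 24 September 2042: 24 December 2042.
24 December 2042 is a Wednesday and not a listed holiday, so it stands.
Deadline: 24 December 2042.

24 December 2042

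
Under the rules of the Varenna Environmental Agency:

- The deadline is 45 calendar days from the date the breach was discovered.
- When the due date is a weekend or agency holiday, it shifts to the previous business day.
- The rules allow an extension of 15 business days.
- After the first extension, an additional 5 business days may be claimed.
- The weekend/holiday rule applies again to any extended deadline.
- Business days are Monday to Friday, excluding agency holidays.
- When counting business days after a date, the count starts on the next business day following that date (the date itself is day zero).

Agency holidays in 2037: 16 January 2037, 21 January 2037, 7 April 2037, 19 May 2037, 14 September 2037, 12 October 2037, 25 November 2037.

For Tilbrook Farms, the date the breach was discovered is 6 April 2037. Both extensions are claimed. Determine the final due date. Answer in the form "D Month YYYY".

45 calendar days after 6 April 2037 is 21 May 2037.
21 May 2037 is a Thursday and not a listed holiday, so it stands.
The 15-business-day extension runs from 21 May 2037 to 11 June 2037.
11 June 2037 is a Thursday and not a listed holiday, so it stands.
Applying the 5-business-day extension: 5 business days after 11 June 2037 is 18 June 2037.
Since 18 June 2037 is a Thursday and not a holiday, the date is unchanged.
The final due date is 18 June 2037.

18 June 2037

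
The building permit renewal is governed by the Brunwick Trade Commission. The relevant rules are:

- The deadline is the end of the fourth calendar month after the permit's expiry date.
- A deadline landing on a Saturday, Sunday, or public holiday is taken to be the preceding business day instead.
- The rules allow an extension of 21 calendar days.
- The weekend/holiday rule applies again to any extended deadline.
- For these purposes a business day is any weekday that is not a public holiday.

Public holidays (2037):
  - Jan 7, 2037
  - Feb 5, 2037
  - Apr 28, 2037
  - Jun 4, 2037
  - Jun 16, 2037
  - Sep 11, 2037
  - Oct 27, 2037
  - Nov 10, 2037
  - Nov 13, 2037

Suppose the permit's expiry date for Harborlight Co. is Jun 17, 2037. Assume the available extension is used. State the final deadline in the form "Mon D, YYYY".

Nov 20, 2037

4 months after Jun 17, 2037 is October 2037; that month ends on Oct 31, 2037.
Because Oct 31, 2037 is a Saturday, the deadline becomes Oct 30, 2037 (Friday).
Add the 21 calendar-day extension to Oct 30, 2037: Nov 20, 2037.
Nov 20, 2037 falls on a Friday, which is a business day, so no adjustment is needed.
So the filing is due Nov 20, 2037.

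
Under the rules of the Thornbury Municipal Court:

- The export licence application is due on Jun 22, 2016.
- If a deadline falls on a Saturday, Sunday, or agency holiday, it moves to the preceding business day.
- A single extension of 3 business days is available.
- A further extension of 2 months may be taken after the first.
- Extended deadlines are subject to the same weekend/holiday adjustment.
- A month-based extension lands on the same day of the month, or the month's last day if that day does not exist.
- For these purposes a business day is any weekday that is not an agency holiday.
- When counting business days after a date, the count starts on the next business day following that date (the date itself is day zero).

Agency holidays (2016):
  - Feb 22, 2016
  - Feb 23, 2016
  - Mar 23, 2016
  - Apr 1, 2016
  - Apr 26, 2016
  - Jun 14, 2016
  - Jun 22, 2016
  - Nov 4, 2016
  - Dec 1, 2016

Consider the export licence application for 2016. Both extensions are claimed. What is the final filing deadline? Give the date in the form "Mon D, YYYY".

The statutory due date is Jun 22, 2016.
Because Jun 22, 2016 is a listed holiday, the deadline becomes Jun 21, 2016 (Tuesday).
The 3-business-day extension runs from Jun 21, 2016 to Jun 27, 2016.
Since Jun 27, 2016 is a Monday and not a holiday, the date is unchanged.
Add 2 months to Jun 27, 2016: Aug 27, 2016.
Because Aug 27, 2016 is a Saturday, the deadline becomes Aug 26, 2016 (Friday).
So the filing is due Aug 26, 2016.

Aug 26, 2016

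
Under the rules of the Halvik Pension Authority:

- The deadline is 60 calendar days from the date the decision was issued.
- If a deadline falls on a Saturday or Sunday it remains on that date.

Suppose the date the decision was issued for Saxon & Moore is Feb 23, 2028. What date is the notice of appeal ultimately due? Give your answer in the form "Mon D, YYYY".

Adding 60 calendar days to Feb 23, 2028 gives Apr 23, 2028.
Apr 23, 2028 falls on a Sunday. The rules make no weekend/holiday allowance, so it remains Apr 23, 2028.
Deadline: Apr 23, 2028.

Apr 23, 2028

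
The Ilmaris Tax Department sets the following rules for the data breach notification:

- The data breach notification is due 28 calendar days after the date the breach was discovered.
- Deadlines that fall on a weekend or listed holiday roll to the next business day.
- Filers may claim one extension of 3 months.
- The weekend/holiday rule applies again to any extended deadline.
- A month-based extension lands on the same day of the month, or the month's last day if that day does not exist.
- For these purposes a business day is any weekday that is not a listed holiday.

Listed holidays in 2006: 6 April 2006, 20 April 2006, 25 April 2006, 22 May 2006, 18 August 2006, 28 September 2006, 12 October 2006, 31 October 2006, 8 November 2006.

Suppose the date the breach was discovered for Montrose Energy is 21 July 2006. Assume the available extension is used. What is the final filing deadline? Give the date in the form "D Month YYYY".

21 November 2006

Trigger date 21 July 2006 + 28 calendar days = 18 August 2006.
Because 18 August 2006 is a listed holiday, the deadline becomes 21 August 2006 (Monday).
The 3 months extension carries 21 August 2006 to 21 November 2006.
Since 21 November 2006 is a Tuesday and not a holiday, the date is unchanged.
Final deadline: 21 November 2006.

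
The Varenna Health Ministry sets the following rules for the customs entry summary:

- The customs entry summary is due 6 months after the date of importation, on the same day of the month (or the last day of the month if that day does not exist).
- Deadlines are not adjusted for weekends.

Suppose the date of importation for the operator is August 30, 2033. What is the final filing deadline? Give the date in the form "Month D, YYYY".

6 months from August 30, 2033 is February 28, 2034 (day 30 does not exist in February, so the month's last day is used).
February 28, 2034 is a Tuesday; no weekend or holiday adjustment applies.
So the filing is due February 28, 2034.

February 28, 2034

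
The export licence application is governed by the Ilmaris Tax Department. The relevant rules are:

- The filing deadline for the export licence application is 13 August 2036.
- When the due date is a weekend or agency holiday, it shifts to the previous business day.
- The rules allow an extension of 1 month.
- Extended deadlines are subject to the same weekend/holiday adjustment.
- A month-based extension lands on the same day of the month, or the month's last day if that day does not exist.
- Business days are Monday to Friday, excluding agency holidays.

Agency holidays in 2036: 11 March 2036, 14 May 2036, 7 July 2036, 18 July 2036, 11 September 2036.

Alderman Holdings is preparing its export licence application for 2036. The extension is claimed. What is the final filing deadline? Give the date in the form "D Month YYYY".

12 September 2036

The stated deadline is 13 August 2036.
13 August 2036 falls on a Wednesday, which is a business day, so no adjustment is needed.
The 1 month extension carries 13 August 2036 to 13 September 2036.
13 September 2036 is a Saturday; the preceding business day is 12 September 2036 (Friday).
Final deadline: 12 September 2036.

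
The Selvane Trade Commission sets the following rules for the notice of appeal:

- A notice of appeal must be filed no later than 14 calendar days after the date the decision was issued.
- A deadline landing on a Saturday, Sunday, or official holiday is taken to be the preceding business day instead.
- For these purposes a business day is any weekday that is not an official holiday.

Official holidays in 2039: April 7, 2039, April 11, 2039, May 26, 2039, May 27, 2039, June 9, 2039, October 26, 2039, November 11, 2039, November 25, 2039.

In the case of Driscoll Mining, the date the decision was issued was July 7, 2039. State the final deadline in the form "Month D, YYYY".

July 21, 2039

Trigger date July 7, 2039 + 14 calendar days = July 21, 2039.
July 21, 2039 is a Thursday and not a listed holiday, so it stands.
Final deadline: July 21, 2039.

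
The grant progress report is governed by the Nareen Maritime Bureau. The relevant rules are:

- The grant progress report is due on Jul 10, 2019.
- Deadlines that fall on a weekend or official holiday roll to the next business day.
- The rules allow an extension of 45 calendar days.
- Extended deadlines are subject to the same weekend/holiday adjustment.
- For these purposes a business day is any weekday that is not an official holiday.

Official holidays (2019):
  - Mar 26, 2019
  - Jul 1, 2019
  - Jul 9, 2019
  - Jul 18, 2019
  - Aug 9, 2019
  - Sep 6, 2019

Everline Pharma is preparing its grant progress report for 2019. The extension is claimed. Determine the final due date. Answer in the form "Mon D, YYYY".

Aug 26, 2019

The statutory due date is Jul 10, 2019.
Jul 10, 2019 falls on a Wednesday, which is a business day, so no adjustment is needed.
Add the 45 calendar-day extension to Jul 10, 2019: Aug 24, 2019.
Aug 24, 2019 is a Saturday, so it moves to the next business day, Aug 26, 2019 (Monday).
Deadline: Aug 26, 2019.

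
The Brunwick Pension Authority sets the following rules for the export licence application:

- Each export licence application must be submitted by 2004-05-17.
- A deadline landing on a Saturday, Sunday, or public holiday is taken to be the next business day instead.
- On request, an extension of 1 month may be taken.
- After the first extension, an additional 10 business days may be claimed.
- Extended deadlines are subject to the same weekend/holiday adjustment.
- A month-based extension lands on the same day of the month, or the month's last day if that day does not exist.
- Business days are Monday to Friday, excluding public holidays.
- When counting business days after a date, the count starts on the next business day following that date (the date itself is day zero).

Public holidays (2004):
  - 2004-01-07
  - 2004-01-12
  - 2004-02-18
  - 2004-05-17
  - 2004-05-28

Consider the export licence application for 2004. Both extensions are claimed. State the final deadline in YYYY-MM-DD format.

2004-07-02

The stated deadline is 2004-05-17.
2004-05-17 is a listed holiday; the next business day is 2004-05-18 (Tuesday).
Applying the 1 month extension: 1 month after 2004-05-18 is 2004-06-18.
2004-06-18 is a Friday and not a listed holiday, so it stands.
The 10-business-day extension runs from 2004-06-18 to 2004-07-02.
Since 2004-07-02 is a Friday and not a holiday, the date is unchanged.
So the filing is due 2004-07-02.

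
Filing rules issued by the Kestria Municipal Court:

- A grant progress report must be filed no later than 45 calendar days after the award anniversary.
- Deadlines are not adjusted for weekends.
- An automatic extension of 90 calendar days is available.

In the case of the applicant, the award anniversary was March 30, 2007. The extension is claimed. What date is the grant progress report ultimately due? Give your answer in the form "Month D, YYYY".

Trigger date March 30, 2007 + 45 calendar days = May 14, 2007.
May 14, 2007 is a Monday; no weekend or holiday adjustment applies.
The 90-calendar-day extension moves the deadline from May 14, 2007 to August 12, 2007.
No adjustment is made for weekends or holidays, so August 12, 2007 stands.
The final due date is August 12, 2007.

August 12, 2007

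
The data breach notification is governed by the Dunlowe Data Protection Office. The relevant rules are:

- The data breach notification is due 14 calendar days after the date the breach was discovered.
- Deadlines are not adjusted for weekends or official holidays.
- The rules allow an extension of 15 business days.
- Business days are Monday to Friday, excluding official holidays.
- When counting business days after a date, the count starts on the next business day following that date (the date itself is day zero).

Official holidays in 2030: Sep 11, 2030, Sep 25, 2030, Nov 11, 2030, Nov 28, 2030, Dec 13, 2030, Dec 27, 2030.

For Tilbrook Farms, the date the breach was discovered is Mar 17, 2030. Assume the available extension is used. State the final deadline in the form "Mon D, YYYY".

Adding 14 calendar days to Mar 17, 2030 gives Mar 31, 2030.
No adjustment is made for weekends or holidays, so Mar 31, 2030 stands.
Applying the 15-business-day extension: 15 business days after Mar 31, 2030 is Apr 19, 2030.
Apr 19, 2030 is a Friday; no weekend or holiday adjustment applies.
Deadline: Apr 19, 2030.

Apr 19, 2030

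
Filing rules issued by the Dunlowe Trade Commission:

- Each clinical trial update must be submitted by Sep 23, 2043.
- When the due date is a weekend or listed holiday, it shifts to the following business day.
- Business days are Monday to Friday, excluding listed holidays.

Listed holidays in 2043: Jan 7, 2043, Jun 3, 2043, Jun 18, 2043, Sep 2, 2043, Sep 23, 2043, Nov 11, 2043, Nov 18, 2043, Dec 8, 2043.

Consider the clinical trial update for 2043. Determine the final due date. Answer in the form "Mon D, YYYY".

The stated deadline is Sep 23, 2043.
Because Sep 23, 2043 is a listed holiday, the deadline becomes Sep 24, 2043 (Thursday).
So the filing is due Sep 24, 2043.

Sep 24, 2043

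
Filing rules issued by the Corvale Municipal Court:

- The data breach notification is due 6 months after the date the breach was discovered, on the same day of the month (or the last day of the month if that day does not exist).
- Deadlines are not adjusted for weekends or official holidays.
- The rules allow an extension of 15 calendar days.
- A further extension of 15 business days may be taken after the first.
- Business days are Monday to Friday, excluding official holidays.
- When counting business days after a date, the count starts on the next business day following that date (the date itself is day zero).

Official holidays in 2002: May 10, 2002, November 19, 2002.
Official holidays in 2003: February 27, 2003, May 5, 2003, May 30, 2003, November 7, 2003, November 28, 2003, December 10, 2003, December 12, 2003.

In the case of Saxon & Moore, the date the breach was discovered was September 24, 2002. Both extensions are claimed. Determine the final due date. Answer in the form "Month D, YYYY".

6 months after September 24, 2002, on the same day of the month, is March 24, 2003.
No adjustment is made for weekends or holidays, so March 24, 2003 stands.
The 15-calendar-day extension moves the deadline from March 24, 2003 to April 8, 2003.
April 8, 2003 falls on a Tuesday. The rules make no weekend/holiday allowance, so it remains April 8, 2003.
The 15-business-day extension runs from April 8, 2003 to April 29, 2003.
No adjustment is made for weekends or holidays, so April 29, 2003 stands.
Deadline: April 29, 2003.

April 29, 2003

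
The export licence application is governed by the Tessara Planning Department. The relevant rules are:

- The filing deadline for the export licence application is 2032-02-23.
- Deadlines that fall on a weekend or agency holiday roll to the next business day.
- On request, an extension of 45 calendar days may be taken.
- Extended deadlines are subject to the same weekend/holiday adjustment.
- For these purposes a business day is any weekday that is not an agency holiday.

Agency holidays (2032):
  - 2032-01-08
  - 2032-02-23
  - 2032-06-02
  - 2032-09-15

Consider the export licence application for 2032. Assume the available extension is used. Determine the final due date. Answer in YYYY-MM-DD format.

2032-04-09

The statutory due date is 2032-02-23.
Because 2032-02-23 is a listed holiday, the deadline becomes 2032-02-24 (Tuesday).
The 45-calendar-day extension moves the deadline from 2032-02-24 to 2032-04-09.
Since 2032-04-09 is a Friday and not a holiday, the date is unchanged.
Final deadline: 2032-04-09.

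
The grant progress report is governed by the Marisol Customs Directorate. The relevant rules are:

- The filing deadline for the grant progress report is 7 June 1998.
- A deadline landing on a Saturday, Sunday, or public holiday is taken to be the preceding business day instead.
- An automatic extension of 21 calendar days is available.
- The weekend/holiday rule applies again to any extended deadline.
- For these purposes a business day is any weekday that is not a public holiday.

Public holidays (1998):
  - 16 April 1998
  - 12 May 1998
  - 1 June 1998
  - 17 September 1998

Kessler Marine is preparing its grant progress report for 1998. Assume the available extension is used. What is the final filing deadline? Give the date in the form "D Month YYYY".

Start from the fixed due date, 7 June 1998.
7 June 1998 is a Sunday; the preceding business day is 5 June 1998 (Friday).
Applying the 21-calendar-day extension: 5 June 1998 + 21 days = 26 June 1998.
Since 26 June 1998 is a Friday and not a holiday, the date is unchanged.
So the filing is due 26 June 1998.

26 June 1998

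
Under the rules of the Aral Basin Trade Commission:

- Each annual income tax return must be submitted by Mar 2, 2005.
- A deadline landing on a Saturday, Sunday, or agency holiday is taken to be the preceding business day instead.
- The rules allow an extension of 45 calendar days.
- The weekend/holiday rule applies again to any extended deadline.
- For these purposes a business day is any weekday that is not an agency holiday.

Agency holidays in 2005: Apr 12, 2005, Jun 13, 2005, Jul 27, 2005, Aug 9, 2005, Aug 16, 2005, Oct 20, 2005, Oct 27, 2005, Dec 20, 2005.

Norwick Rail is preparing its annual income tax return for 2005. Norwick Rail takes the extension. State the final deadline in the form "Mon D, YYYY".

Apr 15, 2005

The stated deadline is Mar 2, 2005.
Since Mar 2, 2005 is a Wednesday and not a holiday, the date is unchanged.
Add the 45 calendar-day extension to Mar 2, 2005: Apr 16, 2005.
Apr 16, 2005 falls on a Saturday. Rolling to the preceding business day gives Apr 15, 2005, a Friday.
The final due date is Apr 15, 2005.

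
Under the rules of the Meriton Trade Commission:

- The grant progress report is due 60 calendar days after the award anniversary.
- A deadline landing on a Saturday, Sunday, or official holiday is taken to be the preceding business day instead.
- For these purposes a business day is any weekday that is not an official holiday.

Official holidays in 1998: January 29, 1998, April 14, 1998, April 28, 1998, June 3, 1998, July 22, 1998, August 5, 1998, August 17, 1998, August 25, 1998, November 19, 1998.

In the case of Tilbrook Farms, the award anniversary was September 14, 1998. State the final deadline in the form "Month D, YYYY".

November 13, 1998

60 calendar days after September 14, 1998 is November 13, 1998.
November 13, 1998 falls on a Friday, which is a business day, so no adjustment is needed.
Deadline: November 13, 1998.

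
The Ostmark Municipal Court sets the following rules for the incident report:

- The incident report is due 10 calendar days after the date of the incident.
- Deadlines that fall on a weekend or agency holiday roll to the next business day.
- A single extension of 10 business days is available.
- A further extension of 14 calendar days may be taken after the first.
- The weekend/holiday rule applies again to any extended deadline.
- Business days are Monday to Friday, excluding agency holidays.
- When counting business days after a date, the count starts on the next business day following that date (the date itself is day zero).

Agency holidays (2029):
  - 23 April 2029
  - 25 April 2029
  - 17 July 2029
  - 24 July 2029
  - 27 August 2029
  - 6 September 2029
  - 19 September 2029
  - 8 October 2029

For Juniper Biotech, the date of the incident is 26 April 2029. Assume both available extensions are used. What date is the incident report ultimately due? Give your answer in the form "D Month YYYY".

Adding 10 calendar days to 26 April 2029 gives 6 May 2029.
6 May 2029 falls on a Sunday. Rolling to the next business day gives 7 May 2029, a Monday.
The 10-business-day extension runs from 7 May 2029 to 21 May 2029.
21 May 2029 (Monday) is already a business day.
Applying the 14-calendar-day extension: 21 May 2029 + 14 days = 4 June 2029.
Since 4 June 2029 is a Monday and not a holiday, the date is unchanged.
Final deadline: 4 June 2029.

4 June 2029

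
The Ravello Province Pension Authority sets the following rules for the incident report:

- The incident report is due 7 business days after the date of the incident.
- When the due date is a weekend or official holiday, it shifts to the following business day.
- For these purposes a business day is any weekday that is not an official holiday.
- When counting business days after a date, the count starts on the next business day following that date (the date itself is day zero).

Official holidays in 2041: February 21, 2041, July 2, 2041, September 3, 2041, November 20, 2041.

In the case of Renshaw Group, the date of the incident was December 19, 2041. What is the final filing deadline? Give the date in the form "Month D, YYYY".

December 30, 2041

Counting 7 business days after December 19, 2041 (skipping weekends and listed holidays) reaches December 30, 2041.
December 30, 2041 is a Monday and not a listed holiday, so it stands.
So the filing is due December 30, 2041.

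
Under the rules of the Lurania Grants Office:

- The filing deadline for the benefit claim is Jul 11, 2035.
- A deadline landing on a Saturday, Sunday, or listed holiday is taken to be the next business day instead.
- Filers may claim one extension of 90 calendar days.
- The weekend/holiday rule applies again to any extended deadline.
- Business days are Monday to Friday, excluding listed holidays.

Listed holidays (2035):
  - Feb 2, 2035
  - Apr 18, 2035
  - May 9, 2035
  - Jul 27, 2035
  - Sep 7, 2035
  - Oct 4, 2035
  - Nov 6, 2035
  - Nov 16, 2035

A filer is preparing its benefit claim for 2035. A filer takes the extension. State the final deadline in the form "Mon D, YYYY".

Oct 9, 2035

The stated deadline is Jul 11, 2035.
Jul 11, 2035 (Wednesday) is already a business day.
Add the 90 calendar-day extension to Jul 11, 2035: Oct 9, 2035.
Oct 9, 2035 falls on a Tuesday, which is a business day, so no adjustment is needed.
Deadline: Oct 9, 2035.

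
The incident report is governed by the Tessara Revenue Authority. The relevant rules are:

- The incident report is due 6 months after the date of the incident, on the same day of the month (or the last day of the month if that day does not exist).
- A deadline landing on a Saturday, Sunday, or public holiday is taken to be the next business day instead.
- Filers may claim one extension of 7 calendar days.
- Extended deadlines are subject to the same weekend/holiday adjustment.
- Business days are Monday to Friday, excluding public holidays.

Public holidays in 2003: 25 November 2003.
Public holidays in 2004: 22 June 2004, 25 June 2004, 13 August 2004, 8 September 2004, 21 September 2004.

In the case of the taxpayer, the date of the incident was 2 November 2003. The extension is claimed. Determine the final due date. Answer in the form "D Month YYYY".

6 months from 2 November 2003 is 2 May 2004.
Because 2 May 2004 is a Sunday, the deadline becomes 3 May 2004 (Monday).
Add the 7 calendar-day extension to 3 May 2004: 10 May 2004.
10 May 2004 falls on a Monday, which is a business day, so no adjustment is needed.
Deadline: 10 May 2004.

10 May 2004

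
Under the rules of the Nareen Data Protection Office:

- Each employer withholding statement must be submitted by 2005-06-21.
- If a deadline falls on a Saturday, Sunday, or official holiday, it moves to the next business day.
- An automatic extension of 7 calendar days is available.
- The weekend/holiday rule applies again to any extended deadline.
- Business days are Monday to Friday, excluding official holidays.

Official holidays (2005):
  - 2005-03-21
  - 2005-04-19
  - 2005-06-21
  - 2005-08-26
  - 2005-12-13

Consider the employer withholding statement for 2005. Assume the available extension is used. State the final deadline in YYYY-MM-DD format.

2005-06-29

Start from the fixed due date, 2005-06-21.
2005-06-21 is a listed holiday, so it moves to the next business day, 2005-06-22 (Wednesday).
Add the 7 calendar-day extension to 2005-06-22: 2005-06-29.
2005-06-29 (Wednesday) is already a business day.
Deadline: 2005-06-29.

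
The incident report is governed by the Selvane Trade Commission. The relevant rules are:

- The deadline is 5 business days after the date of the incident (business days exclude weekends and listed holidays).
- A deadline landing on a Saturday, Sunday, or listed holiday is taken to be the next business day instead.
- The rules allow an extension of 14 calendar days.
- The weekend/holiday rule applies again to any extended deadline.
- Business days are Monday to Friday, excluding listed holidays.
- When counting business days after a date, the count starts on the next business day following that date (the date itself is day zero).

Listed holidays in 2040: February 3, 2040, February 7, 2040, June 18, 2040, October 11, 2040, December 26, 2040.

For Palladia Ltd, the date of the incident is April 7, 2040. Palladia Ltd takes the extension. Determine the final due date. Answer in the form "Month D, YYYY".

5 business days after April 7, 2040, excluding weekends and holidays, is April 13, 2040.
April 13, 2040 falls on a Friday, which is a business day, so no adjustment is needed.
Add the 14 calendar-day extension to April 13, 2040: April 27, 2040.
April 27, 2040 is a Friday and not a listed holiday, so it stands.
The final due date is April 27, 2040.

April 27, 2040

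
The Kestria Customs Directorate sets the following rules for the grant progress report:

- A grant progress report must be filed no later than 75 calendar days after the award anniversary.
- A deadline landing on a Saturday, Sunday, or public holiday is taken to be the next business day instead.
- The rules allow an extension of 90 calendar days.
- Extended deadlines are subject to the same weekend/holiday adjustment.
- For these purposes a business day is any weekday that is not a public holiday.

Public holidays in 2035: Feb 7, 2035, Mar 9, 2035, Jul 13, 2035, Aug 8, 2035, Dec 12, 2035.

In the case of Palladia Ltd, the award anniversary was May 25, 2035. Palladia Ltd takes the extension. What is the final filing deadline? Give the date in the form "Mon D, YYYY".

Nov 7, 2035

75 calendar days after May 25, 2035 is Aug 8, 2035.
Aug 8, 2035 is a listed holiday; the next business day is Aug 9, 2035 (Thursday).
Add the 90 calendar-day extension to Aug 9, 2035: Nov 7, 2035.
Nov 7, 2035 (Wednesday) is already a business day.
Final deadline: Nov 7, 2035.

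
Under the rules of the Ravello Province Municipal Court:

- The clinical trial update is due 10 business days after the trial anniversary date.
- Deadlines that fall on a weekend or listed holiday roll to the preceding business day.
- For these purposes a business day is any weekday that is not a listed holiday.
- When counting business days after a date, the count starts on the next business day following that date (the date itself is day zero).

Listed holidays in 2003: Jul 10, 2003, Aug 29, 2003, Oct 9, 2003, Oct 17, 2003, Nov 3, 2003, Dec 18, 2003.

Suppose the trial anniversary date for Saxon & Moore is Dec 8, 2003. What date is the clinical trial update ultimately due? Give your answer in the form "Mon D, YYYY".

Dec 23, 2003

Starting the day after Dec 8, 2003 and counting 10 business days lands on Dec 23, 2003.
Dec 23, 2003 is a Tuesday and not a listed holiday, so it stands.
Deadline: Dec 23, 2003.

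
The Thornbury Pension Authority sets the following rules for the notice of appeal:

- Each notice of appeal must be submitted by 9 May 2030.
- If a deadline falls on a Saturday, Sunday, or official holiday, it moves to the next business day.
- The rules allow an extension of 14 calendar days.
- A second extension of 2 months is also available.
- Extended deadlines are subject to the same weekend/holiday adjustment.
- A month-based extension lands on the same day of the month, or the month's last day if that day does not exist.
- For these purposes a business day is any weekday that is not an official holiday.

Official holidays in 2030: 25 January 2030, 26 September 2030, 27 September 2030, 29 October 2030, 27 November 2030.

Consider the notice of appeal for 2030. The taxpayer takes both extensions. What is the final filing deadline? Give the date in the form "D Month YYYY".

Start from the fixed due date, 9 May 2030.
9 May 2030 falls on a Thursday, which is a business day, so no adjustment is needed.
With the 14-day extension, 9 May 2030 becomes 23 May 2030.
23 May 2030 (Thursday) is already a business day.
Applying the 2 months extension: 2 months after 23 May 2030 is 23 July 2030.
23 July 2030 (Tuesday) is already a business day.
So the filing is due 23 July 2030.

23 July 2030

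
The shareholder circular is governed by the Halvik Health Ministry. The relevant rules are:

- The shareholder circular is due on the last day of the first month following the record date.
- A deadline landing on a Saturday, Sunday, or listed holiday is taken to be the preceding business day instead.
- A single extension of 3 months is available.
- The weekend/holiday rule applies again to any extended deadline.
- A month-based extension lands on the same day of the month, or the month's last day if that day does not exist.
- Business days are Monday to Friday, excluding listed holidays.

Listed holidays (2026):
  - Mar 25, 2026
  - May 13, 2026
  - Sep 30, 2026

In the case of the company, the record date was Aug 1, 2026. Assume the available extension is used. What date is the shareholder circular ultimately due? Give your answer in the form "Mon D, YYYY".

Dec 29, 2026

1 month after Aug 1, 2026 is September 2026; that month ends on Sep 30, 2026.
Sep 30, 2026 falls on a listed holiday. Rolling to the preceding business day gives Sep 29, 2026, a Tuesday.
The 3 months extension carries Sep 29, 2026 to Dec 29, 2026.
Dec 29, 2026 (Tuesday) is already a business day.
Final deadline: Dec 29, 2026.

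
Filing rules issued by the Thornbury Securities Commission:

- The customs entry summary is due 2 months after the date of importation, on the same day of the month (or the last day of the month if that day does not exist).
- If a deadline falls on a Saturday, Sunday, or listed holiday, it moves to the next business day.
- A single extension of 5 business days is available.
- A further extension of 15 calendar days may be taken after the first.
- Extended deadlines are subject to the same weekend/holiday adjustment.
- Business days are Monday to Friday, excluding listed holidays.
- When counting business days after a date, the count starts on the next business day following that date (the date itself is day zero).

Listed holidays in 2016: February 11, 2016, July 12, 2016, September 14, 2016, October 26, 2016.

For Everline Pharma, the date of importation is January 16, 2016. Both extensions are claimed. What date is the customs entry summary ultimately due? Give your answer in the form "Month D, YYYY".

April 7, 2016

Moving 2 months forward from January 16, 2016 on the corresponding day gives March 16, 2016.
March 16, 2016 falls on a Wednesday, which is a business day, so no adjustment is needed.
Applying the 5-business-day extension: 5 business days after March 16, 2016 is March 23, 2016.
March 23, 2016 is a Wednesday and not a listed holiday, so it stands.
Add the 15 calendar-day extension to March 23, 2016: April 7, 2016.
April 7, 2016 (Thursday) is already a business day.
The final due date is April 7, 2016.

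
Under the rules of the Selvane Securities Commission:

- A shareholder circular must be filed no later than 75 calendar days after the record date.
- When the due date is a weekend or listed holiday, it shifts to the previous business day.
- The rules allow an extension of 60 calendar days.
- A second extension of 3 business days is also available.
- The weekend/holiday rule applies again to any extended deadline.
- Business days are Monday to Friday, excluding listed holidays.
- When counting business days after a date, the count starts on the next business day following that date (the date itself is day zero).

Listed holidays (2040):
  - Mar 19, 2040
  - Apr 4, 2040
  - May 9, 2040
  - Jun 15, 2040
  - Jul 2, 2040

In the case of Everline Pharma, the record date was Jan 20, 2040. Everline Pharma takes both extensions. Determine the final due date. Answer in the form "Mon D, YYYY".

From Jan 20, 2040, 75 calendar days later is Apr 4, 2040.
Because Apr 4, 2040 is a listed holiday, the deadline becomes Apr 3, 2040 (Tuesday).
Add the 60 calendar-day extension to Apr 3, 2040: Jun 2, 2040.
Jun 2, 2040 is a Saturday, so it moves to the preceding business day, Jun 1, 2040 (Friday).
Applying the 3-business-day extension: 3 business days after Jun 1, 2040 is Jun 6, 2040.
Jun 6, 2040 is a Wednesday and not a listed holiday, so it stands.
Final deadline: Jun 6, 2040.

Jun 6, 2040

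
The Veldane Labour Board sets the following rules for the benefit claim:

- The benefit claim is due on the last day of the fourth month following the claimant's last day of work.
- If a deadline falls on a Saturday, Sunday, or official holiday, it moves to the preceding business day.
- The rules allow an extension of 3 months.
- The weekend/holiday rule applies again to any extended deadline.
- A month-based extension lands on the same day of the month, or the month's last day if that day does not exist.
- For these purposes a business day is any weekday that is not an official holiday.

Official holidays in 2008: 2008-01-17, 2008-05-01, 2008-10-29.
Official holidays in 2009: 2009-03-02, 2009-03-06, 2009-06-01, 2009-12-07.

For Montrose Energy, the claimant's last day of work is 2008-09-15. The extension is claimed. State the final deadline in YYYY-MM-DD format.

2009-04-30

4 months after 2008-09-15 is January 2009; that month ends on 2009-01-31.
2009-01-31 is a Saturday; the preceding business day is 2009-01-30 (Friday).
The 3 months extension carries 2009-01-30 to 2009-04-30.
Since 2009-04-30 is a Thursday and not a holiday, the date is unchanged.
Final deadline: 2009-04-30.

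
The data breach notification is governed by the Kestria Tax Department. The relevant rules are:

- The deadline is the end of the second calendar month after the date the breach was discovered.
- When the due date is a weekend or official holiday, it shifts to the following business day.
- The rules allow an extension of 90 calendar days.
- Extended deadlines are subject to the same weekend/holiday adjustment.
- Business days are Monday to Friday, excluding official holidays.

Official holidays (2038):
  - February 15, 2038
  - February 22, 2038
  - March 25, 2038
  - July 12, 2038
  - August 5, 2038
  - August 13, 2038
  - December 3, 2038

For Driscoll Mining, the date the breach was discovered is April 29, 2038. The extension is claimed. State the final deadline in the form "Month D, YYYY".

The second month after April 29, 2038 is June 2038, whose last day is June 30, 2038.
Since June 30, 2038 is a Wednesday and not a holiday, the date is unchanged.
The 90-calendar-day extension moves the deadline from June 30, 2038 to September 28, 2038.
September 28, 2038 falls on a Tuesday, which is a business day, so no adjustment is needed.
Deadline: September 28, 2038.

September 28, 2038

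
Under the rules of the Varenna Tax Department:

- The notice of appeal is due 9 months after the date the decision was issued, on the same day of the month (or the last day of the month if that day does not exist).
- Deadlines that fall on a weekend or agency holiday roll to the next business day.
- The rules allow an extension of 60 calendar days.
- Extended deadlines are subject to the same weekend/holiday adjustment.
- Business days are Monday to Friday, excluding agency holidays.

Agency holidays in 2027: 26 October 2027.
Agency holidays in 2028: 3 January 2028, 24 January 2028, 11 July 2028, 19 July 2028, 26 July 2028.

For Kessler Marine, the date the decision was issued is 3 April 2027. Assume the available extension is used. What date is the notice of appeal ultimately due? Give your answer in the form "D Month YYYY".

Moving 9 months forward from 3 April 2027 on the corresponding day gives 3 January 2028.
3 January 2028 is a listed holiday; the next business day is 4 January 2028 (Tuesday).
Add the 60 calendar-day extension to 4 January 2028: 4 March 2028.
4 March 2028 is a Saturday, so it moves to the next business day, 6 March 2028 (Monday).
So the filing is due 6 March 2028.

6 March 2028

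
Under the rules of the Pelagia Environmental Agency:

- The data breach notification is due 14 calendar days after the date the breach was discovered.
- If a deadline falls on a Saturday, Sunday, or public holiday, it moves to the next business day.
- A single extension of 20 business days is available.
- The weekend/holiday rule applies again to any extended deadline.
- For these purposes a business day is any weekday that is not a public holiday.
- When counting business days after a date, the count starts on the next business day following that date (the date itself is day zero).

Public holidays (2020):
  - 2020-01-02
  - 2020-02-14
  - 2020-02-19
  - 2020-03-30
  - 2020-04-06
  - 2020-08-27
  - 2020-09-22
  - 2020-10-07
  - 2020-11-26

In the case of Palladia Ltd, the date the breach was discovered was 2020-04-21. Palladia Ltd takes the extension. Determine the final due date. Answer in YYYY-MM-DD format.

Trigger date 2020-04-21 + 14 calendar days = 2020-05-05.
2020-05-05 falls on a Tuesday, which is a business day, so no adjustment is needed.
The 20-business-day extension runs from 2020-05-05 to 2020-06-02.
2020-06-02 (Tuesday) is already a business day.
The final due date is 2020-06-02.

2020-06-02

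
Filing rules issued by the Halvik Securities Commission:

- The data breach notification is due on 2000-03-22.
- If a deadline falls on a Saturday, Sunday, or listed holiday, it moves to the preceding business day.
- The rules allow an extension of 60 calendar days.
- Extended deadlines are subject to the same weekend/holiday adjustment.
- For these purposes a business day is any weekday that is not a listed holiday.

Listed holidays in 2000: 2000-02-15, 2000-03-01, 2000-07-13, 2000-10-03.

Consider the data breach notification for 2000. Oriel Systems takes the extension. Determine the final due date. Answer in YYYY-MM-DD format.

2000-05-19

Start from the fixed due date, 2000-03-22.
2000-03-22 falls on a Wednesday, which is a business day, so no adjustment is needed.
Add the 60 calendar-day extension to 2000-03-22: 2000-05-21.
2000-05-21 is a Sunday, so it moves to the preceding business day, 2000-05-19 (Friday).
The final due date is 2000-05-19.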